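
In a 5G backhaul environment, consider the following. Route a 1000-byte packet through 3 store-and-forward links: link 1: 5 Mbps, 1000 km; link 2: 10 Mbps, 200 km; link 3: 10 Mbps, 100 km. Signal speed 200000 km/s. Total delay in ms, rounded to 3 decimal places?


Packet = 1000 bytes = 8000 bits. Store-and-forward: sum (t_trans + t_prop) per link.
Link 1: t_trans = 8000/(5*10^6) s = 1.6000 ms; t_prop = 1000/200000 s = 5.0000 ms; subtotal = 6.6000 ms
Link 2: t_trans = 8000/(10*10^6) s = 0.8000 ms; t_prop = 200/200000 s = 1.0000 ms; subtotal = 1.8000 ms
Link 3: t_trans = 8000/(10*10^6) s = 0.8000 ms; t_prop = 100/200000 s = 0.5000 ms; subtotal = 1.3000 ms
End-to-end = 6.6000 + 1.8000 + 1.3000 = 9.7000 ms -> 9.700 ms (3 dp)

9.700


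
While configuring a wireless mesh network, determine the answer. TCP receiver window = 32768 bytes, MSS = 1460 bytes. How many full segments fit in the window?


Given: RWND = 32768 bytes, MSS = 1460 bytes
Full segments = floor(RWND / MSS)
Full segments = floor(32768 / 1460)
Full segments = floor(22.4438) = 22

22


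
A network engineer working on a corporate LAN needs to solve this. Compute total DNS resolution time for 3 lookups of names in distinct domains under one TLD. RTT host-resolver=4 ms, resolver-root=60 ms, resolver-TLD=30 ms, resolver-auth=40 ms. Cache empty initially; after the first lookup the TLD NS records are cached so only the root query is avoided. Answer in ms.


Lookup 1 (cold cache): local + root + TLD + auth = 4 + 60 + 30 + 40 = 134 ms
Lookups 2..3 (TLD NS cached -> skip root; new domain -> still ask TLD and auth): local + TLD + auth = 4 + 30 + 40 = 74 ms each
Remaining 2 lookups: 2 * 74 = 148 ms
Total = 134 + 148 = 282 ms

282


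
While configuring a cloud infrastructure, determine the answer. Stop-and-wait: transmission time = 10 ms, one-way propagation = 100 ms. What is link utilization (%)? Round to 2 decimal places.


Given: Ttrans = 10 ms, Tprop = 100 ms
RTT = 2 * Tprop = 2 * 100 = 200 ms
U = Ttrans / (Ttrans + RTT)
U = 10 / (10 + 200)
U = 10 / 210 = 0.047619
U% = 4.76%

4.76


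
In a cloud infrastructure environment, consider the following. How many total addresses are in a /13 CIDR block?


Given: CIDR prefix /13
Host bits = 32 - 13 = 19
Total addresses = 2^19 = 524288

524288


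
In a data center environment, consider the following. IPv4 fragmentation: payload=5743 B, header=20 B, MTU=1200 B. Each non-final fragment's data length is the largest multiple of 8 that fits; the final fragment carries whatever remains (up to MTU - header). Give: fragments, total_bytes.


Max data per non-final fragment = floor((MTU - header)/8)*8 = floor((1200 - 20)/8)*8 = floor(1180/8)*8 = 1176 B
Final fragment needs no 8-byte alignment: it can carry up to MTU - header = 1180 B
Non-final fragments needed = ceil((payload - 1180) / 1176) = ceil(4563/1176) = ceil(3.8801) = 4
Number of fragments = 4 + 1 = 5
Fragment sizes (data): 4 * 1176 B + 1039 B (last, 1039 <= 1180 OK)
Total bytes sent = payload + n_frags * header = 5743 + 5*20 = 5743 + 100 = 5843 B

5, 5843


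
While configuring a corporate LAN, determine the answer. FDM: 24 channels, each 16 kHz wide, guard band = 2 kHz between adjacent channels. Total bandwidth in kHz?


Given: 24 channels, 16 kHz each, guard = 2 kHz
Channel bandwidth = 24 * 16 = 384 kHz
Guard bands = 23 gaps * 2 kHz = 46 kHz
Total = 384 + 46 = 430 kHz

430


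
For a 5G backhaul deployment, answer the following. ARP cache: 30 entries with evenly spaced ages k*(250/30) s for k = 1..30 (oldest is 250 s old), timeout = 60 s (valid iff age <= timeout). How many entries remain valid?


Ages are k * 250/30 s for k = 1..30 (spacing = 8.3333 s).
Entry k is valid iff k * 250/30 <= 60 iff k <= 30 * 60 / 250 = 7.2000
n_valid = floor(7.2000) = 7
(n_stale = 30 - 7 = 23)

7


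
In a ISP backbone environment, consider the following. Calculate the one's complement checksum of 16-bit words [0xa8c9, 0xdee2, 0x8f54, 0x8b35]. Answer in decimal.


Given words: [0xa8c9, 0xdee2, 0x8f54, 0x8b35]
Step 1: Sum all words
Raw sum = 43209 + 57058 + 36692 + 35637 = 172596
Step 2: Fold carry: (41524 + 2) = 41526
One's complement = ~41526 & 0xFFFF = 24009

24009


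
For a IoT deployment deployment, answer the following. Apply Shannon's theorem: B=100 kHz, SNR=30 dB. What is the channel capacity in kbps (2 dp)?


Given: B = 100 kHz, SNR = 30 dB
SNR linear = 10^(30/10) = 1000
1 + SNR = 1001
log2(1001) = 9.9672262588
C = 100 * 1000 * 9.9672262588 = 996722.6259 bps
C = 996.722626 kbps -> 996.72 kbps (2 dp)

996.72


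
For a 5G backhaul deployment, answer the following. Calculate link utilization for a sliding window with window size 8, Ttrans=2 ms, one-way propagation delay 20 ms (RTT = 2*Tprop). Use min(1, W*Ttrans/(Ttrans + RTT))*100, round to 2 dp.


Given: W = 8, Ttrans = 2 ms, RTT = 40 ms (= 2 * Tprop, Tprop = 20 ms)
Cycle time = Ttrans + RTT = 2 + 40 = 42 ms (first packet sent until its ACK returns)
W * Ttrans = 8 * 2 = 16 ms of sending per cycle
W * Ttrans / (Ttrans + RTT) = 16 / 42 = 0.380952
U = min(1, 0.380952) = 0.380952
U% = 38.10%

38.10


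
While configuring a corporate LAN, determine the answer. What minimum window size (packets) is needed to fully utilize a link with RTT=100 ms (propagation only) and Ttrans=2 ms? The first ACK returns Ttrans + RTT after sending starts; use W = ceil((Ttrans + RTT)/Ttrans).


Given: Ttrans = 2 ms, RTT = 100 ms (= 2 * Tprop, Tprop = 50 ms)
Time until first ACK returns = Ttrans + RTT = 2 + 100 = 102 ms
Need W * Ttrans >= Ttrans + RTT  ->  W >= (Ttrans + RTT) / Ttrans
(Ttrans + RTT) / Ttrans = 102 / 2 = 51
W_min = ceil(51) = 51

51


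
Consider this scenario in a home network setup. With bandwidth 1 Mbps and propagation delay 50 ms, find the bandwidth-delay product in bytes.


Given: bandwidth = 1 Mbps, delay = 50 ms
BDP in bits = 1 * 10^6 * 50 / 1000
BDP in bits = 50000
BDP in bytes = 50000 / 8 = 6250

6250


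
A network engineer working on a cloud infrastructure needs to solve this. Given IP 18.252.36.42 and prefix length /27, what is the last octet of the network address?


Given: IP = 18.252.36.42, prefix = /27
Subnet mask = 255.255.255.224
Last octet of IP: 42
Last octet of mask: 224
Network last octet = 42 AND 224 = 32

32


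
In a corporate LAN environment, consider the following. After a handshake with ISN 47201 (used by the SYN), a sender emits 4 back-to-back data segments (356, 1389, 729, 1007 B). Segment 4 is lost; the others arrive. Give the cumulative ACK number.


SYN uses sequence number 47201; first data byte = ISN + 1 = 47202.
Segment 1: SEQ = 47202, len = 356 B, covers [47202, 47557]
Segment 2: SEQ = 47558, len = 1389 B, covers [47558, 48946]
Segment 3: SEQ = 48947, len = 729 B, covers [48947, 49675]
Segment 4: SEQ = 49676, len = 1007 B, covers [49676, 50682] [LOST]
In-order data received: bytes [47202, 49675] (segments 1..3).
Segment 4 missing -> gap begins at byte 49676.
Cumulative ACK = next expected in-order byte = 47202 + 356 + 1389 + 729 = 49676

49676


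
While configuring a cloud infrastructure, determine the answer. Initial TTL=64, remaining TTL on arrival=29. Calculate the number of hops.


Given: initial TTL = 64, received TTL = 29
Hops = initial TTL - received TTL
Hops = 64 - 29 = 35

35


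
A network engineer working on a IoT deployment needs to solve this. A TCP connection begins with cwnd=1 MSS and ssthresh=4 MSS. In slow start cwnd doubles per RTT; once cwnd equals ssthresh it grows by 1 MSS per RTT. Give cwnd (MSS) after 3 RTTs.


RTT 0: cwnd = 1 MSS (initial)
RTT 1: cwnd = 2 MSS (slow start, doubled)
RTT 2: cwnd = 4 MSS (slow start, doubled)
RTT 3: cwnd = 5 MSS (congestion avoidance, +1)

5


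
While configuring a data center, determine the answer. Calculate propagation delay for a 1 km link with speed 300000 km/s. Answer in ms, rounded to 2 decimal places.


Given: distance = 1 km, speed = 300000 km/s
Delay = distance / speed = 1 / 300000 seconds
Delay in ms = 1 * 1000 / 300000
Delay = 0.0033 ms
Rounded to 2 dp = 0.00 ms

0.00


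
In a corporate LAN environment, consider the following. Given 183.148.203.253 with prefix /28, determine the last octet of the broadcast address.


Given: IP = 183.148.203.253, prefix = /28
Host bits = 32 - 28 = 4
Network last octet = 253 AND mask = 240
Host part size = 2^4 - 1 = 15
Broadcast last octet = 240 OR 15 = 255

255


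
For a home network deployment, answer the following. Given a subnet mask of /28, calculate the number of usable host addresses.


Given: subnet mask /28
Host bits = 32 - 28 = 4
Total addresses = 2^4 = 16
Usable hosts = 16 - 2 (network + broadcast) = 14

14


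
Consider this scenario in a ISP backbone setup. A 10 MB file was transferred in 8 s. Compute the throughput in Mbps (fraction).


Given: file = 10 MB, time = 8 s
File in Mb = 10 * 8 = 80 Mb
Throughput = 80 / 8 Mbps
Throughput = 10 Mbps

10


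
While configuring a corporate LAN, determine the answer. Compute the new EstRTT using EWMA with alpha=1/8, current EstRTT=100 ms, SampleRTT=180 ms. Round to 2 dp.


Given: EstRTT = 100 ms, SampleRTT = 180 ms, alpha = 1/8
New EstRTT = (1 - alpha) * EstRTT + alpha * SampleRTT
(7/8) * 100 = 87.5
(1/8) * 180 = 22.5
New EstRTT = 87.5 + 22.5 = 110 ms -> 110.00 ms (2 dp)

110.00


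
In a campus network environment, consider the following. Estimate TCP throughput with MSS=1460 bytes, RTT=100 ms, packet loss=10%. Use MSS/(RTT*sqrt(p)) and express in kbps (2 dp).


Given: MSS = 1460 bytes, RTT = 100 ms, loss = 10%
RTT in seconds = 100 / 1000 = 0.1
Loss rate = 10% = 0.1
sqrt(loss) = sqrt(0.1) = 0.316227766017
Throughput (bytes/s) = 1460 / (0.1 * 0.316227766017) = 46169.2538
Throughput (kbps) = 46169.2538 * 8 / 1000 = 369.354031 -> 369.35 kbps (2 dp)

369.35


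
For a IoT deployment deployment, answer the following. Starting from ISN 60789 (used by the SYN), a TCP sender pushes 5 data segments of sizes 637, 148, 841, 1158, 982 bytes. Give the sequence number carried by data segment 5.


The SYN occupies sequence number ISN = 60789, so the first data byte is ISN + 1 = 60790.
SEQ of data segment i = (ISN + 1) + sum of payload sizes of segments 1..i-1.
Segment 1: SEQ = 60790, payload = 637 bytes
Segment 2: SEQ = 61427, payload = 148 bytes
Segment 3: SEQ = 61575, payload = 841 bytes
Segment 4: SEQ = 62416, payload = 1158 bytes
Segment 5: SEQ = 63574, payload = 982 bytes
SEQ of segment 5 = 60790 + 637 + 148 + 841 + 1158 = 63574

63574


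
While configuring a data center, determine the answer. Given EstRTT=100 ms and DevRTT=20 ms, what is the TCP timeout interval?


Given: EstRTT = 100 ms, DevRTT = 20 ms
Timeout = EstRTT + 4 * DevRTT
4 * DevRTT = 4 * 20 = 80
Timeout = 100 + 80 = 180 ms

180


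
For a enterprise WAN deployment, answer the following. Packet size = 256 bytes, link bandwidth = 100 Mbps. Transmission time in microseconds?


Given: packet = 256 bytes, bandwidth = 100 Mbps
Packet in bits = 256 * 8 = 2048 bits
Bandwidth = 100 * 10^6 = 100000000 bps
Time = 2048 / 100000000 seconds
Time in us = 2048 * 10^6 / 100000000 = 20.48

20.48


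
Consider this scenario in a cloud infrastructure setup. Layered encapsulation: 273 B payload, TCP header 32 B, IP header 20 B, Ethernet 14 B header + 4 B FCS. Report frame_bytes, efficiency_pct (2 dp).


TCP segment = 273 + 32 = 305 B
IP packet = 305 + 20 = 325 B
Ethernet frame = 325 + 14 + 4 = 343 B
Efficiency = app / frame = 273 / 343 = 0.795918 = 79.5918% -> 79.59% (2 dp)

343, 79.59


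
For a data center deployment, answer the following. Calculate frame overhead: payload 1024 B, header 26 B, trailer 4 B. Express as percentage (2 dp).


Given: payload = 1024 B, header = 26 B, trailer = 4 B
Overhead bytes = header + trailer = 26 + 4 = 30
Total frame = payload + overhead = 1024 + 30 = 1054
Overhead % = 30 / 1054 * 100 = 2.8463% -> 2.85% (2 dp)

2.85


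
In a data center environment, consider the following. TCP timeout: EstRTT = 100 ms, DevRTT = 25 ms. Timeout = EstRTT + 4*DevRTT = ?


Given: EstRTT = 100 ms, DevRTT = 25 ms
Timeout = EstRTT + 4 * DevRTT
4 * DevRTT = 4 * 25 = 100
Timeout = 100 + 100 = 200 ms

200


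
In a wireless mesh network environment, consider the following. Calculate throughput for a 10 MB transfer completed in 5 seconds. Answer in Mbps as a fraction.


Given: file = 10 MB, time = 5 s
File in Mb = 10 * 8 = 80 Mb
Throughput = 80 / 5 Mbps
Throughput = 16 Mbps

16


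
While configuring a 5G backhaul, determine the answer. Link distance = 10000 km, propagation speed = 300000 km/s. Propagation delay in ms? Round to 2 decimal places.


Given: distance = 10000 km, speed = 300000 km/s
Delay = distance / speed = 10000 / 300000 seconds
Delay in ms = 10000 * 1000 / 300000
Delay = 33.3333 ms
Rounded to 2 dp = 33.33 ms

33.33


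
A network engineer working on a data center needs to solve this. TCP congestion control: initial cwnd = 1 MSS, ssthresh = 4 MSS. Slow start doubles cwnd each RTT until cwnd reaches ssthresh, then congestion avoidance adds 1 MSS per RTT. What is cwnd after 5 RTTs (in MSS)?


RTT 0: cwnd = 1 MSS (initial)
RTT 1: cwnd = 2 MSS (slow start, doubled)
RTT 2: cwnd = 4 MSS (slow start, doubled)
RTT 3: cwnd = 5 MSS (congestion avoidance, +1)
RTT 4: cwnd = 6 MSS (congestion avoidance, +1)
RTT 5: cwnd = 7 MSS (congestion avoidance, +1)

7


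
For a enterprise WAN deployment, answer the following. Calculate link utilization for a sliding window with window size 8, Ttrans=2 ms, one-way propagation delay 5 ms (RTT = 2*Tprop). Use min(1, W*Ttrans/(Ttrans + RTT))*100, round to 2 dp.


Given: W = 8, Ttrans = 2 ms, RTT = 10 ms (= 2 * Tprop, Tprop = 5 ms)
Cycle time = Ttrans + RTT = 2 + 10 = 12 ms (first packet sent until its ACK returns)
W * Ttrans = 8 * 2 = 16 ms of sending per cycle
W * Ttrans / (Ttrans + RTT) = 16 / 12 = 1.333333
U = min(1, 1.333333) = 1.000000
U% = 100.00%

100.00


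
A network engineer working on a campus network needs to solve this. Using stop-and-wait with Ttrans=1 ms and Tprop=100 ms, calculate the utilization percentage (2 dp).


Given: Ttrans = 1 ms, Tprop = 100 ms
RTT = 2 * Tprop = 2 * 100 = 200 ms
U = Ttrans / (Ttrans + RTT)
U = 1 / (1 + 200)
U = 1 / 201 = 0.004975
U% = 0.50%

0.50


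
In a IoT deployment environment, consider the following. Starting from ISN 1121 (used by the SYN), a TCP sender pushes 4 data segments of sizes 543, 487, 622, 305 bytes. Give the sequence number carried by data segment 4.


The SYN occupies sequence number ISN = 1121, so the first data byte is ISN + 1 = 1122.
SEQ of data segment i = (ISN + 1) + sum of payload sizes of segments 1..i-1.
Segment 1: SEQ = 1122, payload = 543 bytes
Segment 2: SEQ = 1665, payload = 487 bytes
Segment 3: SEQ = 2152, payload = 622 bytes
Segment 4: SEQ = 2774, payload = 305 bytes
SEQ of segment 4 = 1122 + 543 + 487 + 622 = 2774

2774


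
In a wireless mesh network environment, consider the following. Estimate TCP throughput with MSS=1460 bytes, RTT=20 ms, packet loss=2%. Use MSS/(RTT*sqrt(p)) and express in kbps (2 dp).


Given: MSS = 1460 bytes, RTT = 20 ms, loss = 2%
RTT in seconds = 20 / 1000 = 0.02
Loss rate = 2% = 0.02
sqrt(loss) = sqrt(0.02) = 0.141421356237
Throughput (bytes/s) = 1460 / (0.02 * 0.141421356237) = 516187.9503
Throughput (kbps) = 516187.9503 * 8 / 1000 = 4129.503602 -> 4129.50 kbps (2 dp)

4129.50


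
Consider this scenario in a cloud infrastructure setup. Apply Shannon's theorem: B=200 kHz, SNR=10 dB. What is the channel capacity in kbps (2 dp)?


Given: B = 200 kHz, SNR = 10 dB
SNR linear = 10^(10/10) = 10
1 + SNR = 11
log2(11) = 3.4594316186
C = 200 * 1000 * 3.4594316186 = 691886.3237 bps
C = 691.886324 kbps -> 691.89 kbps (2 dp)

691.89


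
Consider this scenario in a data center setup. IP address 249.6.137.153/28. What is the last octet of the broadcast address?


Given: IP = 249.6.137.153, prefix = /28
Host bits = 32 - 28 = 4
Network last octet = 153 AND mask = 144
Host part size = 2^4 - 1 = 15
Broadcast last octet = 144 OR 15 = 159

159


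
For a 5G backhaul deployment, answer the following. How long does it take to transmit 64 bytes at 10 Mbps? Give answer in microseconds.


Given: packet = 64 bytes, bandwidth = 10 Mbps
Packet in bits = 64 * 8 = 512 bits
Bandwidth = 10 * 10^6 = 10000000 bps
Time = 512 / 10000000 seconds
Time in us = 512 * 10^6 / 10000000 = 51.2

51.2


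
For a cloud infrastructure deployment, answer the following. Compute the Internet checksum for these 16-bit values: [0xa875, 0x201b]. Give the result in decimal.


Given words: [0xa875, 0x201b]
Step 1: Sum all words
Raw sum = 43125 + 8219 = 51344
One's complement = ~51344 & 0xFFFF = 14191

14191


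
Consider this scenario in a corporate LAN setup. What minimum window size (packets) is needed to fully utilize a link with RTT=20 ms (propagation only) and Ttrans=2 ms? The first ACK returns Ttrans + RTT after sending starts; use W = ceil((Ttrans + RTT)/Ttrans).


Given: Ttrans = 2 ms, RTT = 20 ms (= 2 * Tprop, Tprop = 10 ms)
Time until first ACK returns = Ttrans + RTT = 2 + 20 = 22 ms
Need W * Ttrans >= Ttrans + RTT  ->  W >= (Ttrans + RTT) / Ttrans
(Ttrans + RTT) / Ttrans = 22 / 2 = 11
W_min = ceil(11) = 11

11


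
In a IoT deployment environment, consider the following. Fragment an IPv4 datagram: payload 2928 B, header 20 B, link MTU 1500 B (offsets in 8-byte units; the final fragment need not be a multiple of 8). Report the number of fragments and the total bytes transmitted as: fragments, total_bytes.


Max data per non-final fragment = floor((MTU - header)/8)*8 = floor((1500 - 20)/8)*8 = floor(1480/8)*8 = 1480 B
Final fragment needs no 8-byte alignment: it can carry up to MTU - header = 1480 B
Non-final fragments needed = ceil((payload - 1480) / 1480) = ceil(1448/1480) = ceil(0.9784) = 1
Number of fragments = 1 + 1 = 2
Fragment sizes (data): 1 * 1480 B + 1448 B (last, 1448 <= 1480 OK)
Total bytes sent = payload + n_frags * header = 2928 + 2*20 = 2928 + 40 = 2968 B

2, 2968


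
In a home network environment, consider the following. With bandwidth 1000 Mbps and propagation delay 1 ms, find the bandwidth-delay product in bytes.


Given: bandwidth = 1000 Mbps, delay = 1 ms
BDP in bits = 1000 * 10^6 * 1 / 1000
BDP in bits = 1000000
BDP in bytes = 1000000 / 8 = 125000

125000


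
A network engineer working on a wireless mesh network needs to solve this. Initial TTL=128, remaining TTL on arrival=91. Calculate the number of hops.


Given: initial TTL = 128, received TTL = 91
Hops = initial TTL - received TTL
Hops = 128 - 91 = 37

37


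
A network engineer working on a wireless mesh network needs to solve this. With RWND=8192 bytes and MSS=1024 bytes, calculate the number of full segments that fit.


Given: RWND = 8192 bytes, MSS = 1024 bytes
Full segments = floor(RWND / MSS)
Full segments = floor(8192 / 1024)
Full segments = floor(8.0) = 8

8


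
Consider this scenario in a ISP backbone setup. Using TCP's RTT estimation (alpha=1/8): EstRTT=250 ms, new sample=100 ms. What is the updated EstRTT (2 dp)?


Given: EstRTT = 250 ms, SampleRTT = 100 ms, alpha = 1/8
New EstRTT = (1 - alpha) * EstRTT + alpha * SampleRTT
(7/8) * 250 = 218.75
(1/8) * 100 = 12.5
New EstRTT = 218.75 + 12.5 = 231.25 ms -> 231.25 ms (2 dp)

231.25


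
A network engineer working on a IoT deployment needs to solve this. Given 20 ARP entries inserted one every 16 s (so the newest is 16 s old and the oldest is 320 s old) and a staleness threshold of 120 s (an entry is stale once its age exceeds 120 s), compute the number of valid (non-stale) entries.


Ages are k * 320/20 s for k = 1..20 (spacing = 16.0000 s).
Entry k is valid iff k * 320/20 <= 120 iff k <= 20 * 120 / 320 = 7.5000
n_valid = floor(7.5000) = 7
(n_stale = 20 - 7 = 13)

7


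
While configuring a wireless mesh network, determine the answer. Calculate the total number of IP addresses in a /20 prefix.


Given: CIDR prefix /20
Host bits = 32 - 20 = 12
Total addresses = 2^12 = 4096

4096


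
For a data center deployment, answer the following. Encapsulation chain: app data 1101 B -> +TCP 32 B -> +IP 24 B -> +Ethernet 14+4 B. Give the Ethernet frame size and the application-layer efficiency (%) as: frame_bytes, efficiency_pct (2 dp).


TCP segment = 1101 + 32 = 1133 B
IP packet = 1133 + 24 = 1157 B
Ethernet frame = 1157 + 14 + 4 = 1175 B
Efficiency = app / frame = 1101 / 1175 = 0.937021 = 93.7021% -> 93.70% (2 dp)

1175, 93.70


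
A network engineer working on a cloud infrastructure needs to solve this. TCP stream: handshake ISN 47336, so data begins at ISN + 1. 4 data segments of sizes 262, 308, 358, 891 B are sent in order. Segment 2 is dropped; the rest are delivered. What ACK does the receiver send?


SYN uses sequence number 47336; first data byte = ISN + 1 = 47337.
Segment 1: SEQ = 47337, len = 262 B, covers [47337, 47598]
Segment 2: SEQ = 47599, len = 308 B, covers [47599, 47906] [LOST]
Segment 3: SEQ = 47907, len = 358 B, covers [47907, 48264]
Segment 4: SEQ = 48265, len = 891 B, covers [48265, 49155]
In-order data received: bytes [47337, 47598] (segments 1..1).
Segment 2 missing -> gap begins at byte 47599; later segments buffered out of order.
Cumulative ACK = next expected in-order byte = 47337 + 262 = 47599

47599


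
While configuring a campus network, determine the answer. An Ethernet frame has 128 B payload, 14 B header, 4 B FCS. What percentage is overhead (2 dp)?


Given: payload = 128 B, header = 14 B, trailer = 4 B
Overhead bytes = header + trailer = 14 + 4 = 18
Total frame = payload + overhead = 128 + 18 = 146
Overhead % = 18 / 146 * 100 = 12.3288% -> 12.33% (2 dp)

12.33


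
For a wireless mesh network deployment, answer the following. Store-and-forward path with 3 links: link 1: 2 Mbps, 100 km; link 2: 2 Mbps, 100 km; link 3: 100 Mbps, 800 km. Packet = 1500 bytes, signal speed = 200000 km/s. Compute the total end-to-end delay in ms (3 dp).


Packet = 1500 bytes = 12000 bits. Store-and-forward: sum (t_trans + t_prop) per link.
Link 1: t_trans = 12000/(2*10^6) s = 6.0000 ms; t_prop = 100/200000 s = 0.5000 ms; subtotal = 6.5000 ms
Link 2: t_trans = 12000/(2*10^6) s = 6.0000 ms; t_prop = 100/200000 s = 0.5000 ms; subtotal = 6.5000 ms
Link 3: t_trans = 12000/(100*10^6) s = 0.1200 ms; t_prop = 800/200000 s = 4.0000 ms; subtotal = 4.1200 ms
End-to-end = 6.5000 + 6.5000 + 4.1200 = 17.1200 ms -> 17.120 ms (3 dp)

17.120


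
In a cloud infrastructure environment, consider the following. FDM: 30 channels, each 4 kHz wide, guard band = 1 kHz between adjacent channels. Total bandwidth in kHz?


Given: 30 channels, 4 kHz each, guard = 1 kHz
Channel bandwidth = 30 * 4 = 120 kHz
Guard bands = 29 gaps * 1 kHz = 29 kHz
Total = 120 + 29 = 149 kHz

149


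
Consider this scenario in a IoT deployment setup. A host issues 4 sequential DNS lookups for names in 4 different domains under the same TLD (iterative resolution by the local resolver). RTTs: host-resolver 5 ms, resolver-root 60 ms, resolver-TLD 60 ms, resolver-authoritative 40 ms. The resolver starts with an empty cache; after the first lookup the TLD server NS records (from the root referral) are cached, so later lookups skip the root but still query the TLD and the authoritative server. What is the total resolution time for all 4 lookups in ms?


Lookup 1 (cold cache): local + root + TLD + auth = 5 + 60 + 60 + 40 = 165 ms
Lookups 2..4 (TLD NS cached -> skip root; new domain -> still ask TLD and auth): local + TLD + auth = 5 + 60 + 40 = 105 ms each
Remaining 3 lookups: 3 * 105 = 315 ms
Total = 165 + 315 = 480 ms

480


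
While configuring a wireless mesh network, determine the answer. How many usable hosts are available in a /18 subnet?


Given: subnet mask /18
Host bits = 32 - 18 = 14
Total addresses = 2^14 = 16384
Usable hosts = 16384 - 2 (network + broadcast) = 16382

16382


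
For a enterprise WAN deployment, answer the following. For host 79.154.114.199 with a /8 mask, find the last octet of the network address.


Given: IP = 79.154.114.199, prefix = /8
Subnet mask = 255.0.0.0
Last octet of IP: 199
Last octet of mask: 0
Network last octet = 199 AND 0 = 0

0


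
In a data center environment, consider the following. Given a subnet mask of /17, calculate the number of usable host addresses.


Given: subnet mask /17
Host bits = 32 - 17 = 15
Total addresses = 2^15 = 32768
Usable hosts = 32768 - 2 (network + broadcast) = 32766

32766


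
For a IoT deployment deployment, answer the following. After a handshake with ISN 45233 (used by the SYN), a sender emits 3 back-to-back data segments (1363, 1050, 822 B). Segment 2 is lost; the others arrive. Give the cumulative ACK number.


SYN uses sequence number 45233; first data byte = ISN + 1 = 45234.
Segment 1: SEQ = 45234, len = 1363 B, covers [45234, 46596]
Segment 2: SEQ = 46597, len = 1050 B, covers [46597, 47646] [LOST]
Segment 3: SEQ = 47647, len = 822 B, covers [47647, 48468]
In-order data received: bytes [45234, 46596] (segments 1..1).
Segment 2 missing -> gap begins at byte 46597; later segments buffered out of order.
Cumulative ACK = next expected in-order byte = 45234 + 1363 = 46597

46597


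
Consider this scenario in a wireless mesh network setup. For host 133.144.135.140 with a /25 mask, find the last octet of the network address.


Given: IP = 133.144.135.140, prefix = /25
Subnet mask = 255.255.255.128
Last octet of IP: 140
Last octet of mask: 128
Network last octet = 140 AND 128 = 128

128


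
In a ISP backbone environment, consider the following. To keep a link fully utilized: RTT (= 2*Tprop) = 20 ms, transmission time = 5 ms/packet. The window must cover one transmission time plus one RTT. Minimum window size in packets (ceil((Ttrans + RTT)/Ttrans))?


Given: Ttrans = 5 ms, RTT = 20 ms (= 2 * Tprop, Tprop = 10 ms)
Time until first ACK returns = Ttrans + RTT = 5 + 20 = 25 ms
Need W * Ttrans >= Ttrans + RTT  ->  W >= (Ttrans + RTT) / Ttrans
(Ttrans + RTT) / Ttrans = 25 / 5 = 5
W_min = ceil(5) = 5

5


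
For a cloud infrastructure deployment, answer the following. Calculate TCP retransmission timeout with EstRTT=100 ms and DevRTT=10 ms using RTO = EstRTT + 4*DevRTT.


Given: EstRTT = 100 ms, DevRTT = 10 ms
Timeout = EstRTT + 4 * DevRTT
4 * DevRTT = 4 * 10 = 40
Timeout = 100 + 40 = 140 ms

140


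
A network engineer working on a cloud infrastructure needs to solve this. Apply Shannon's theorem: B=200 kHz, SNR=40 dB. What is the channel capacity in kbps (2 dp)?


Given: B = 200 kHz, SNR = 40 dB
SNR linear = 10^(40/10) = 10000
1 + SNR = 10001
log2(10001) = 13.2878566418
C = 200 * 1000 * 13.2878566418 = 2657571.3284 bps
C = 2657.571328 kbps -> 2657.57 kbps (2 dp)

2657.57


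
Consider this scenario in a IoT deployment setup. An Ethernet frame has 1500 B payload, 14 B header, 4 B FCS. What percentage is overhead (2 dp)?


Given: payload = 1500 B, header = 14 B, trailer = 4 B
Overhead bytes = header + trailer = 14 + 4 = 18
Total frame = payload + overhead = 1500 + 18 = 1518
Overhead % = 18 / 1518 * 100 = 1.1858% -> 1.19% (2 dp)

1.19


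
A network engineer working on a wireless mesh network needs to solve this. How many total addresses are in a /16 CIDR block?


Given: CIDR prefix /16
Host bits = 32 - 16 = 16
Total addresses = 2^16 = 65536

65536


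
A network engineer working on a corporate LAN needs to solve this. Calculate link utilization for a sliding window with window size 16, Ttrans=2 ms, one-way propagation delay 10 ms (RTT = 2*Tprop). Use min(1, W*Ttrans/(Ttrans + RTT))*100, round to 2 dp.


Given: W = 16, Ttrans = 2 ms, RTT = 20 ms (= 2 * Tprop, Tprop = 10 ms)
Cycle time = Ttrans + RTT = 2 + 20 = 22 ms (first packet sent until its ACK returns)
W * Ttrans = 16 * 2 = 32 ms of sending per cycle
W * Ttrans / (Ttrans + RTT) = 32 / 22 = 1.454545
U = min(1, 1.454545) = 1.000000
U% = 100.00%

100.00


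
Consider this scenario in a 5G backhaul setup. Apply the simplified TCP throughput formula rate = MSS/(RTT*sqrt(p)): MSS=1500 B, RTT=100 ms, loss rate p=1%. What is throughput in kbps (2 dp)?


Given: MSS = 1500 bytes, RTT = 100 ms, loss = 1%
RTT in seconds = 100 / 1000 = 0.1
Loss rate = 1% = 0.01
sqrt(loss) = sqrt(0.01) = 0.1
Throughput (bytes/s) = 1500 / (0.1 * 0.1) = 150000.0000
Throughput (kbps) = 150000.0000 * 8 / 1000 = 1200.000000 -> 1200.00 kbps (2 dp)

1200.00


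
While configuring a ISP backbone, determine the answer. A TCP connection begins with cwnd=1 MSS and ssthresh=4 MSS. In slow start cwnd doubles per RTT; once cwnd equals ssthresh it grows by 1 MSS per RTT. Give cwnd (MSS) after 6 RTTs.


RTT 0: cwnd = 1 MSS (initial)
RTT 1: cwnd = 2 MSS (slow start, doubled)
RTT 2: cwnd = 4 MSS (slow start, doubled)
RTT 3: cwnd = 5 MSS (congestion avoidance, +1)
RTT 4: cwnd = 6 MSS (congestion avoidance, +1)
RTT 5: cwnd = 7 MSS (congestion avoidance, +1)
RTT 6: cwnd = 8 MSS (congestion avoidance, +1)

8


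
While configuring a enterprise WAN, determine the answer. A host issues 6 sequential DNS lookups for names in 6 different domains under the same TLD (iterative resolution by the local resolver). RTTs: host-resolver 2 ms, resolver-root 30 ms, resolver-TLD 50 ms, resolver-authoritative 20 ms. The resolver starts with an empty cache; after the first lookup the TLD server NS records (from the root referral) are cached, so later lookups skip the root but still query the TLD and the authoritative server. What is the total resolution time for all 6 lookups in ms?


Lookup 1 (cold cache): local + root + TLD + auth = 2 + 30 + 50 + 20 = 102 ms
Lookups 2..6 (TLD NS cached -> skip root; new domain -> still ask TLD and auth): local + TLD + auth = 2 + 50 + 20 = 72 ms each
Remaining 5 lookups: 5 * 72 = 360 ms
Total = 102 + 360 = 462 ms

462


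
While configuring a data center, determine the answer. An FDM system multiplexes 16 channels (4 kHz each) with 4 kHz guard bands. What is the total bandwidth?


Given: 16 channels, 4 kHz each, guard = 4 kHz
Channel bandwidth = 16 * 4 = 64 kHz
Guard bands = 15 gaps * 4 kHz = 60 kHz
Total = 64 + 60 = 124 kHz

124


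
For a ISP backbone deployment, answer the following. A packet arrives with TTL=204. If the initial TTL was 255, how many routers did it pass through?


Given: initial TTL = 255, received TTL = 204
Hops = initial TTL - received TTL
Hops = 255 - 204 = 51

51


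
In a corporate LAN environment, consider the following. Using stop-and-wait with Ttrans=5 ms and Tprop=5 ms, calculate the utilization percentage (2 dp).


Given: Ttrans = 5 ms, Tprop = 5 ms
RTT = 2 * Tprop = 2 * 5 = 10 ms
U = Ttrans / (Ttrans + RTT)
U = 5 / (5 + 10)
U = 5 / 15 = 0.333333
U% = 33.33%

33.33


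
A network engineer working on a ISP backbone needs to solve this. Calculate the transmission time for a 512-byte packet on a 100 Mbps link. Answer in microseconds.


Given: packet = 512 bytes, bandwidth = 100 Mbps
Packet in bits = 512 * 8 = 4096 bits
Bandwidth = 100 * 10^6 = 100000000 bps
Time = 4096 / 100000000 seconds
Time in us = 4096 * 10^6 / 100000000 = 40.96

40.96


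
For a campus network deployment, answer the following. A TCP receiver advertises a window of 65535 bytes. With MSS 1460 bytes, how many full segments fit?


Given: RWND = 65535 bytes, MSS = 1460 bytes
Full segments = floor(RWND / MSS)
Full segments = floor(65535 / 1460)
Full segments = floor(44.887) = 44

44


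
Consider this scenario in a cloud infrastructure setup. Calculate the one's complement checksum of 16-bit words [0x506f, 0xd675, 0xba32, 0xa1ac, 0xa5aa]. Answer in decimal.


Given words: [0x506f, 0xd675, 0xba32, 0xa1ac, 0xa5aa]
Step 1: Sum all words
Raw sum = 20591 + 54901 + 47666 + 41388 + 42410 = 206956
Step 2: Fold carry: (10348 + 3) = 10351
One's complement = ~10351 & 0xFFFF = 55184

55184


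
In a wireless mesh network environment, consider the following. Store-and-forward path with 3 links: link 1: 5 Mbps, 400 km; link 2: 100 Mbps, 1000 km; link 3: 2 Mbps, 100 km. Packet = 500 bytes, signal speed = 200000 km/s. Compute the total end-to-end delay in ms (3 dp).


Packet = 500 bytes = 4000 bits. Store-and-forward: sum (t_trans + t_prop) per link.
Link 1: t_trans = 4000/(5*10^6) s = 0.8000 ms; t_prop = 400/200000 s = 2.0000 ms; subtotal = 2.8000 ms
Link 2: t_trans = 4000/(100*10^6) s = 0.0400 ms; t_prop = 1000/200000 s = 5.0000 ms; subtotal = 5.0400 ms
Link 3: t_trans = 4000/(2*10^6) s = 2.0000 ms; t_prop = 100/200000 s = 0.5000 ms; subtotal = 2.5000 ms
End-to-end = 2.8000 + 5.0400 + 2.5000 = 10.3400 ms -> 10.340 ms (3 dp)

10.340


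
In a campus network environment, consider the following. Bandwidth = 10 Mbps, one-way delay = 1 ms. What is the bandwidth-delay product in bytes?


Given: bandwidth = 10 Mbps, delay = 1 ms
BDP in bits = 10 * 10^6 * 1 / 1000
BDP in bits = 10000
BDP in bytes = 10000 / 8 = 1250

1250


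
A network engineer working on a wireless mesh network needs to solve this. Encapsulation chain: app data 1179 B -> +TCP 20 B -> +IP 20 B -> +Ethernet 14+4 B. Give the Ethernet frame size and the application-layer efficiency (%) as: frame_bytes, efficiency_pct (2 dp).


TCP segment = 1179 + 20 = 1199 B
IP packet = 1199 + 20 = 1219 B
Ethernet frame = 1219 + 14 + 4 = 1237 B
Efficiency = app / frame = 1179 / 1237 = 0.953112 = 95.3112% -> 95.31% (2 dp)

1237, 95.31


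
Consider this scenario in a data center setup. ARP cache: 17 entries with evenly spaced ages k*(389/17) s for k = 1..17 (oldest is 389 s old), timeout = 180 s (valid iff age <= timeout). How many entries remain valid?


Ages are k * 389/17 s for k = 1..17 (spacing = 22.8824 s).
Entry k is valid iff k * 389/17 <= 180 iff k <= 17 * 180 / 389 = 7.8663
n_valid = floor(7.8663) = 7
(n_stale = 17 - 7 = 10)

7


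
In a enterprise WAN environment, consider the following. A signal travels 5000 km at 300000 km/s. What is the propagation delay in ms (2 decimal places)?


Given: distance = 5000 km, speed = 300000 km/s
Delay = distance / speed = 5000 / 300000 seconds
Delay in ms = 5000 * 1000 / 300000
Delay = 16.6667 ms
Rounded to 2 dp = 16.67 ms

16.67


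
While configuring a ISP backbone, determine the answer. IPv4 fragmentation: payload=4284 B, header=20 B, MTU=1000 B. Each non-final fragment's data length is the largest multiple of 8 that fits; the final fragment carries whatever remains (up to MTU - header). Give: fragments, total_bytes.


Max data per non-final fragment = floor((MTU - header)/8)*8 = floor((1000 - 20)/8)*8 = floor(980/8)*8 = 976 B
Final fragment needs no 8-byte alignment: it can carry up to MTU - header = 980 B
Non-final fragments needed = ceil((payload - 980) / 976) = ceil(3304/976) = ceil(3.3852) = 4
Number of fragments = 4 + 1 = 5
Fragment sizes (data): 4 * 976 B + 380 B (last, 380 <= 980 OK)
Total bytes sent = payload + n_frags * header = 4284 + 5*20 = 4284 + 100 = 4384 B

5, 4384


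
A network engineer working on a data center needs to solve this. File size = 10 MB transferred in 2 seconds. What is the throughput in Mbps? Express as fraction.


Given: file = 10 MB, time = 2 s
File in Mb = 10 * 8 = 80 Mb
Throughput = 80 / 2 Mbps
Throughput = 40 Mbps

40


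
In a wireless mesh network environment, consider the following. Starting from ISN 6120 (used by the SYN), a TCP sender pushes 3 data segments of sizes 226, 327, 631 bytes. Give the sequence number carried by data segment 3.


The SYN occupies sequence number ISN = 6120, so the first data byte is ISN + 1 = 6121.
SEQ of data segment i = (ISN + 1) + sum of payload sizes of segments 1..i-1.
Segment 1: SEQ = 6121, payload = 226 bytes
Segment 2: SEQ = 6347, payload = 327 bytes
Segment 3: SEQ = 6674, payload = 631 bytes
SEQ of segment 3 = 6121 + 226 + 327 = 6674

6674


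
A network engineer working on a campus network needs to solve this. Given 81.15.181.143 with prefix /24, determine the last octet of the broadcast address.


Given: IP = 81.15.181.143, prefix = /24
Host bits = 32 - 24 = 8
Network last octet = 143 AND mask = 0
Host part size = 2^8 - 1 = 255
Broadcast last octet = 0 OR 255 = 255

255


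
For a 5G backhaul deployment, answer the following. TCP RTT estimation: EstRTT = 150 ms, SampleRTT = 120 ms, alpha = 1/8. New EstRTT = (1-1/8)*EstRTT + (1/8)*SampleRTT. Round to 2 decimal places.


Given: EstRTT = 150 ms, SampleRTT = 120 ms, alpha = 1/8
New EstRTT = (1 - alpha) * EstRTT + alpha * SampleRTT
(7/8) * 150 = 131.25
(1/8) * 120 = 15
New EstRTT = 131.25 + 15 = 146.25 ms -> 146.25 ms (2 dp)

146.25


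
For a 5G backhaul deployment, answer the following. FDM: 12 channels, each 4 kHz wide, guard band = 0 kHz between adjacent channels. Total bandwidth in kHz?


Given: 12 channels, 4 kHz each, guard = 0 kHz
Channel bandwidth = 12 * 4 = 48 kHz
Guard bands = 11 gaps * 0 kHz = 0 kHz
Total = 48 + 0 = 48 kHz

48


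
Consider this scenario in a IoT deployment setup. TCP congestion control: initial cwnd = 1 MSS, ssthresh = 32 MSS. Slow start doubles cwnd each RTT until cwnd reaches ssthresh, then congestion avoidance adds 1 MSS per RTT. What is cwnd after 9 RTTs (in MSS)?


RTT 0: cwnd = 1 MSS (initial)
RTT 1: cwnd = 2 MSS (slow start, doubled)
RTT 2: cwnd = 4 MSS (slow start, doubled)
RTT 3: cwnd = 8 MSS (slow start, doubled)
RTT 4: cwnd = 16 MSS (slow start, doubled)
RTT 5: cwnd = 32 MSS (slow start, doubled)
RTT 6: cwnd = 33 MSS (congestion avoidance, +1)
RTT 7: cwnd = 34 MSS (congestion avoidance, +1)
RTT 8: cwnd = 35 MSS (congestion avoidance, +1)
RTT 9: cwnd = 36 MSS (congestion avoidance, +1)

36


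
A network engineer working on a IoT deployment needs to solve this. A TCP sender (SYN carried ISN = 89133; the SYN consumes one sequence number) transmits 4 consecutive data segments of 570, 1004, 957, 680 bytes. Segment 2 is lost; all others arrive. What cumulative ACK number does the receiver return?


SYN uses sequence number 89133; first data byte = ISN + 1 = 89134.
Segment 1: SEQ = 89134, len = 570 B, covers [89134, 89703]
Segment 2: SEQ = 89704, len = 1004 B, covers [89704, 90707] [LOST]
Segment 3: SEQ = 90708, len = 957 B, covers [90708, 91664]
Segment 4: SEQ = 91665, len = 680 B, covers [91665, 92344]
In-order data received: bytes [89134, 89703] (segments 1..1).
Segment 2 missing -> gap begins at byte 89704; later segments buffered out of order.
Cumulative ACK = next expected in-order byte = 89134 + 570 = 89704

89704


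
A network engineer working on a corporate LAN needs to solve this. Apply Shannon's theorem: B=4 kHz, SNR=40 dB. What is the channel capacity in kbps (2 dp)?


Given: B = 4 kHz, SNR = 40 dB
SNR linear = 10^(40/10) = 10000
1 + SNR = 10001
log2(10001) = 13.2878566418
C = 4 * 1000 * 13.2878566418 = 53151.4266 bps
C = 53.151427 kbps -> 53.15 kbps (2 dp)

53.15


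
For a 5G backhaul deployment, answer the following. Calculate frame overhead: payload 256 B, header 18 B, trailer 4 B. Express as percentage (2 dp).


Given: payload = 256 B, header = 18 B, trailer = 4 B
Overhead bytes = header + trailer = 18 + 4 = 22
Total frame = payload + overhead = 256 + 22 = 278
Overhead % = 22 / 278 * 100 = 7.9137% -> 7.91% (2 dp)

7.91


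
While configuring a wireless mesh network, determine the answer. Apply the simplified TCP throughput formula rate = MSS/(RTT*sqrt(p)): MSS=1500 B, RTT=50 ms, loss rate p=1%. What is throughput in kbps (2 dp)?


Given: MSS = 1500 bytes, RTT = 50 ms, loss = 1%
RTT in seconds = 50 / 1000 = 0.05
Loss rate = 1% = 0.01
sqrt(loss) = sqrt(0.01) = 0.1
Throughput (bytes/s) = 1500 / (0.05 * 0.1) = 300000.0000
Throughput (kbps) = 300000.0000 * 8 / 1000 = 2400.000000 -> 2400.00 kbps (2 dp)

2400.00


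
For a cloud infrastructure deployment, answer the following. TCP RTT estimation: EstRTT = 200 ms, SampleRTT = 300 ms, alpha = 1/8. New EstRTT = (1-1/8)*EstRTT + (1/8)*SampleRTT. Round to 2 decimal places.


Given: EstRTT = 200 ms, SampleRTT = 300 ms, alpha = 1/8
New EstRTT = (1 - alpha) * EstRTT + alpha * SampleRTT
(7/8) * 200 = 175
(1/8) * 300 = 37.5
New EstRTT = 175 + 37.5 = 212.5 ms -> 212.50 ms (2 dp)

212.50


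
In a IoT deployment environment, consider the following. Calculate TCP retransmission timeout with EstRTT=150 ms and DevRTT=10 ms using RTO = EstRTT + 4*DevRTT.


Given: EstRTT = 150 ms, DevRTT = 10 ms
Timeout = EstRTT + 4 * DevRTT
4 * DevRTT = 4 * 10 = 40
Timeout = 150 + 40 = 190 ms

190
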